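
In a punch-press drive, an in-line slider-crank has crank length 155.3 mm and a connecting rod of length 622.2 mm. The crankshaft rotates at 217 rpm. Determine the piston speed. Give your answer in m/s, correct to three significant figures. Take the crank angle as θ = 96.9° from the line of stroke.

ω = 2π·217/60 = 22.72 rad/s
For an in-line slider-crank, x = r cosθ + √(L² − r² sin²θ), so v = −rω sinθ·[1 + r cosθ/√(L² − r² sin²θ)].
With r = 0.1553 m, L = 0.6222 m, θ = 96.9°: √(L² − r² sin²θ) = 0.6028 m.
v = −0.1553·22.72·0.99276·[1 + 0.1553·-0.12014/0.6028] = -3.3951 m/s.
|v| = 3.3951 m/s.

3.40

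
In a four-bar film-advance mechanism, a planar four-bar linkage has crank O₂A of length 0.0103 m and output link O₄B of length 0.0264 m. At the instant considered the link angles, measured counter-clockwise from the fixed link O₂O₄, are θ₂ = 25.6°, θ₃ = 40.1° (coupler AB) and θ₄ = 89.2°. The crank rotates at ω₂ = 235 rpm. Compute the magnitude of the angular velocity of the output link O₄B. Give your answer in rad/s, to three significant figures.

3.18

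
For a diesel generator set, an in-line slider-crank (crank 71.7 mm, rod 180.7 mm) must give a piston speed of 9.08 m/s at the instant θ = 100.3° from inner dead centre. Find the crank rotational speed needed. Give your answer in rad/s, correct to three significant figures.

For an in-line slider-crank, |v_piston| = rω|sinθ|·[1 + r cosθ/√(L² − r² sin²θ)].
With r = 0.0717 m, L = 0.1807 m, θ = 100.3°: the bracketed kinematic factor |dx/dθ| = 0.065108 m.
ω = v/|dx/dθ| = 9.08/0.065108 = 139.46 rad/s.

139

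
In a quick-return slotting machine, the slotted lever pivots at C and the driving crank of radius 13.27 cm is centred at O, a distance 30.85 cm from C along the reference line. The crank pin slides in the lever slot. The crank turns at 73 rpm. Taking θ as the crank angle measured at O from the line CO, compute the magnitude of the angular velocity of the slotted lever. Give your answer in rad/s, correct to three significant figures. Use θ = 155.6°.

3.93

ω = 7.645 rad/s (from 73 rpm).
Crank pin A relative to C: A = (d + r cosθ, r sinθ); lever angle φ = atan2(r sinθ, d + r cosθ).
Differentiating tanφ: φ̇ = rω(d cosθ + r)/(d² + r² + 2dr cosθ).
d² + r² + 2dr cosθ = |CA|² = 0.0382185 m²;  d cosθ + r = -0.14825 m.
|ω_lever| = |0.1327·7.645·-0.14825| / 0.0382185 = 3.9349 rad/s.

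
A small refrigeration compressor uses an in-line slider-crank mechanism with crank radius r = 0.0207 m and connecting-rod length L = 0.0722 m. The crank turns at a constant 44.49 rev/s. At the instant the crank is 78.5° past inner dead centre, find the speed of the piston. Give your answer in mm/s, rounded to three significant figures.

6010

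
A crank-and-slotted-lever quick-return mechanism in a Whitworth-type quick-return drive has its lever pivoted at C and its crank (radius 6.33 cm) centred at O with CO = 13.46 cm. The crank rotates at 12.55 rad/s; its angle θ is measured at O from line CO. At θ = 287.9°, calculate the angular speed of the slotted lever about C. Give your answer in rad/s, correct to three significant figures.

3.04

ω = 12.55 rad/s
Crank pin A relative to C: A = (d + r cosθ, r sinθ); lever angle φ = atan2(r sinθ, d + r cosθ).
Differentiating tanφ: φ̇ = rω(d cosθ + r)/(d² + r² + 2dr cosθ).
d² + r² + 2dr cosθ = |CA|² = 0.0273615 m²;  d cosθ + r = +0.10467 m.
|ω_lever| = |0.0633·12.55·+0.10467| / 0.0273615 = 3.039 rad/s.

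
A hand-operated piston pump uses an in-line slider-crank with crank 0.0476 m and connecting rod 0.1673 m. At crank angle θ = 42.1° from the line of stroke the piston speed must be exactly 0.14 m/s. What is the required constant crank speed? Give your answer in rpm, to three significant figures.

34.5

For an in-line slider-crank, |v_piston| = rω|sinθ|·[1 + r cosθ/√(L² − r² sin²θ)].
With r = 0.0476 m, L = 0.1673 m, θ = 42.1°: the bracketed kinematic factor |dx/dθ| = 0.038775 m.
ω = v/|dx/dθ| = 0.14/0.038775 = 3.6106 rad/s.
N = 60ω/(2π) = 34.478 rpm.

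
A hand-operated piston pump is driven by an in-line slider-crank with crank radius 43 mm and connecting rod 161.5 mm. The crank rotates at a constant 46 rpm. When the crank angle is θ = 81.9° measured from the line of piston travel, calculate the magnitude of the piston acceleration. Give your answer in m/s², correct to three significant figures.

0.123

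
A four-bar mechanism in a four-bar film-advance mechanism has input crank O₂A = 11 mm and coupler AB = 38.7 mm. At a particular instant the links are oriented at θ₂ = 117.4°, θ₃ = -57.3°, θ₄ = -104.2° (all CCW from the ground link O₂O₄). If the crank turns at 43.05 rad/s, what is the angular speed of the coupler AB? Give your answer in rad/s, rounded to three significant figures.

ω₂ = 43.05 rad/s
Differentiating the loop-closure r₂e^{iθ₂}+r₃e^{iθ₃}=r₁+r₄e^{iθ₄} gives r₂ω₂e^{iθ₂}+r₃ω₃e^{iθ₃}=r₄ω₄e^{iθ₄}.
Eliminating the other unknown: ω₃ = r₂ω₂ sin(θ₄−θ₂) / [r₃ sin(θ₃−θ₄)].
Numerator sine = +0.66393; denominator sine = +0.73016.
Result = 0.011·43.05·(+0.66393) / (0.0387·(+0.73016)) = +11.126 rad/s; magnitude 11.126 rad/s.

11.1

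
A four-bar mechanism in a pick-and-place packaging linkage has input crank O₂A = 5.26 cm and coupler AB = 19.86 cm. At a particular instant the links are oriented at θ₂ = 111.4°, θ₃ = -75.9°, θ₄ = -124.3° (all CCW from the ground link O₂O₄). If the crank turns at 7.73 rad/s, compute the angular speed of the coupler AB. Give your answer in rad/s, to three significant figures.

2.26

ω₂ = 7.73 rad/s
Differentiating the loop-closure r₂e^{iθ₂}+r₃e^{iθ₃}=r₁+r₄e^{iθ₄} gives r₂ω₂e^{iθ₂}+r₃ω₃e^{iθ₃}=r₄ω₄e^{iθ₄}.
Eliminating the other unknown: ω₃ = r₂ω₂ sin(θ₄−θ₂) / [r₃ sin(θ₃−θ₄)].
Numerator sine = +0.82610; denominator sine = +0.74780.
Result = 0.0526·7.73·(+0.82610) / (0.1986·(+0.74780)) = +2.2617 rad/s; magnitude 2.2617 rad/s.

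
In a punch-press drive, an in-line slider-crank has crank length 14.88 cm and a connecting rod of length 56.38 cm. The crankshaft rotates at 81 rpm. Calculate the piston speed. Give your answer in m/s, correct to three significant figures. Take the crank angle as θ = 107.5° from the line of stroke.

ω = 2π·81/60 = 8.482 rad/s
For an in-line slider-crank, x = r cosθ + √(L² − r² sin²θ), so v = −rω sinθ·[1 + r cosθ/√(L² − r² sin²θ)].
With r = 0.1488 m, L = 0.5638 m, θ = 107.5°: √(L² − r² sin²θ) = 0.54565 m.
v = −0.1488·8.482·0.95372·[1 + 0.1488·-0.30071/0.54565] = -1.105 m/s.
|v| = 1.105 m/s.

1.11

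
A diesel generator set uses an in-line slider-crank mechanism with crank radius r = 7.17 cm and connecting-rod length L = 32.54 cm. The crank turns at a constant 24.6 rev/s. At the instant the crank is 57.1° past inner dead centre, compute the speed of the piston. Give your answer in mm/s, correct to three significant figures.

10400

ω = 2π·24.6 = 154.6 rad/s
For an in-line slider-crank, x = r cosθ + √(L² − r² sin²θ), so v = −rω sinθ·[1 + r cosθ/√(L² − r² sin²θ)].
With r = 0.0717 m, L = 0.3254 m, θ = 57.1°: √(L² − r² sin²θ) = 0.31978 m.
v = −0.0717·154.6·0.83962·[1 + 0.0717·0.54317/0.31978] = -10.438 m/s.
|v| = 10.438 m/s = 10438 mm/s.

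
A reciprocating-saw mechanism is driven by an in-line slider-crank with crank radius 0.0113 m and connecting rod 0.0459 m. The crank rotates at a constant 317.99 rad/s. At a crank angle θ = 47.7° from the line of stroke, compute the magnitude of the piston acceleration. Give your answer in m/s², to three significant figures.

747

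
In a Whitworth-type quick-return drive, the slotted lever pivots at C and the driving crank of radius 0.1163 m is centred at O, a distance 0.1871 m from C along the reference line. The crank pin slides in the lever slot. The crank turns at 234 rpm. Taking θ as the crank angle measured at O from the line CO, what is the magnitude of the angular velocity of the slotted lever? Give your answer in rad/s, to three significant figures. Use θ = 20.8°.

9.30

ω = 24.5 rad/s (from 234 rpm).
Crank pin A relative to C: A = (d + r cosθ, r sinθ); lever angle φ = atan2(r sinθ, d + r cosθ).
Differentiating tanφ: φ̇ = rω(d cosθ + r)/(d² + r² + 2dr cosθ).
d² + r² + 2dr cosθ = |CA|² = 0.0892152 m²;  d cosθ + r = +0.29121 m.
|ω_lever| = |0.1163·24.5·+0.29121| / 0.0892152 = 9.3022 rad/s.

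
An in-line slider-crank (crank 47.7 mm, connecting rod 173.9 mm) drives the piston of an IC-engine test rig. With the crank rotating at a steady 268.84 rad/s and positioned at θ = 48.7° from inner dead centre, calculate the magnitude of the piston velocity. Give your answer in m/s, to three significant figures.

ω = 268.8 rad/s
For an in-line slider-crank, x = r cosθ + √(L² − r² sin²θ), so v = −rω sinθ·[1 + r cosθ/√(L² − r² sin²θ)].
With r = 0.0477 m, L = 0.1739 m, θ = 48.7°: √(L² − r² sin²θ) = 0.17017 m.
v = −0.0477·268.8·0.75126·[1 + 0.0477·0.66000/0.17017] = -11.416 m/s.
|v| = 11.416 m/s.

11.4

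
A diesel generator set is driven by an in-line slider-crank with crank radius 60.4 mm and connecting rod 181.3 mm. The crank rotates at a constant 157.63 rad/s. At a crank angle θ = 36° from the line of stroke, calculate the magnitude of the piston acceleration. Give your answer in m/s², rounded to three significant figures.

1390

ω = 157.6 rad/s
x(θ) = r cosθ + √(L² − r² sin²θ); with ω constant, a = ω²·d²x/dθ².
d²x/dθ² = −r cosθ − r²(cos2θ)/√u − r⁴ sin²2θ/(4u^{3/2}),  u = L² − r² sin²θ = 0.0316093 m².
Substituting r = 0.0604 m, L = 0.1813 m, θ = 36°: d²x/dθ² = -0.055741 m.
a = ω²·d²x/dθ² = (157.6)²·(-0.055741) = -1385 m/s²;  |a| = 1385 m/s².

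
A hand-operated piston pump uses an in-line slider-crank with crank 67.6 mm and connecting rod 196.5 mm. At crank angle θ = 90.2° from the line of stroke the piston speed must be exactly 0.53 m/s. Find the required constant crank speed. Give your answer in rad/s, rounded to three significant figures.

7.85

For an in-line slider-crank, |v_piston| = rω|sinθ|·[1 + r cosθ/√(L² − r² sin²θ)].
With r = 0.0676 m, L = 0.1965 m, θ = 90.2°: the bracketed kinematic factor |dx/dθ| = 0.067513 m.
ω = v/|dx/dθ| = 0.53/0.067513 = 7.8503 rad/s.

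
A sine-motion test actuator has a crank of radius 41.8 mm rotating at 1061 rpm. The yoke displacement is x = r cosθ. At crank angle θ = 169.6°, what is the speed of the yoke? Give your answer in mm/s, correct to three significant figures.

ω = 111.1 rad/s (from 1061 rpm).
x = r cosθ ⇒ ẋ = −rω sinθ.
|v| = rω|sinθ| = 0.0418·111.1·|sin 169.6°| = 0.83839 m/s = 838.39 mm/s.

838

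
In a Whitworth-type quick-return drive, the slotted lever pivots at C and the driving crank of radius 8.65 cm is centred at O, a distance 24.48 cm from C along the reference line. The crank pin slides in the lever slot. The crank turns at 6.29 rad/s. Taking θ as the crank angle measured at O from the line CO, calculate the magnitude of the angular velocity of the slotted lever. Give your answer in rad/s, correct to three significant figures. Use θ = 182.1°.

ω = 6.29 rad/s
Crank pin A relative to C: A = (d + r cosθ, r sinθ); lever angle φ = atan2(r sinθ, d + r cosθ).
Differentiating tanφ: φ̇ = rω(d cosθ + r)/(d² + r² + 2dr cosθ).
d² + r² + 2dr cosθ = |CA|² = 0.0250873 m²;  d cosθ + r = -0.15814 m.
|ω_lever| = |0.0865·6.29·-0.15814| / 0.0250873 = 3.4296 rad/s.

3.43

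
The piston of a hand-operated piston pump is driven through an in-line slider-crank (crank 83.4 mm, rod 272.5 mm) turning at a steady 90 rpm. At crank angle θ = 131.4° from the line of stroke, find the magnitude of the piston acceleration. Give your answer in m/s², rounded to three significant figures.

5.13

ω = 2π·90/60 = 9.425 rad/s
x(θ) = r cosθ + √(L² − r² sin²θ); with ω constant, a = ω²·d²x/dθ².
d²x/dθ² = −r cosθ − r²(cos2θ)/√u − r⁴ sin²2θ/(4u^{3/2}),  u = L² − r² sin²θ = 0.0703426 m².
Substituting r = 0.0834 m, L = 0.2725 m, θ = 131.4°: d²x/dθ² = +0.057802 m.
a = ω²·d²x/dθ² = (9.425)²·(+0.057802) = +5.1344 m/s²;  |a| = 5.1344 m/s².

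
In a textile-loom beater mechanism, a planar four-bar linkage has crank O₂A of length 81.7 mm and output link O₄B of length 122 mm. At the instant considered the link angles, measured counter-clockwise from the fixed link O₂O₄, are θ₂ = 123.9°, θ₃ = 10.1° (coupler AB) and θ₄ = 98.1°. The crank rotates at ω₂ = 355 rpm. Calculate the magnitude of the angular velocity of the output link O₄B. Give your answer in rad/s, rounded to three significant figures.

22.8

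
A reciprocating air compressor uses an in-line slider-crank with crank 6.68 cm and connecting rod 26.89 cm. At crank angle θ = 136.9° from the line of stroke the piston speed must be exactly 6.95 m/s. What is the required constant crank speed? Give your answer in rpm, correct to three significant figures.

For an in-line slider-crank, |v_piston| = rω|sinθ|·[1 + r cosθ/√(L² − r² sin²θ)].
With r = 0.0668 m, L = 0.2689 m, θ = 136.9°: the bracketed kinematic factor |dx/dθ| = 0.037242 m.
ω = v/|dx/dθ| = 6.95/0.037242 = 186.62 rad/s.
N = 60ω/(2π) = 1782.1 rpm.

1780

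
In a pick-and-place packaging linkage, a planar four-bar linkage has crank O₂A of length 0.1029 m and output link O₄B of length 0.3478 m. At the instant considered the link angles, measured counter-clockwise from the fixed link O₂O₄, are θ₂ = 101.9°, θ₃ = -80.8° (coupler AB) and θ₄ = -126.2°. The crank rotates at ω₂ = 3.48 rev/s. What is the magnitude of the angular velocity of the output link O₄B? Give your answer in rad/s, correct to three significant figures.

ω₂ = 21.87 rad/s (from 3.48 rev/s).
Differentiating the loop-closure r₂e^{iθ₂}+r₃e^{iθ₃}=r₁+r₄e^{iθ₄} gives r₂ω₂e^{iθ₂}+r₃ω₃e^{iθ₃}=r₄ω₄e^{iθ₄}.
Eliminating the other unknown: ω₄ = r₂ω₂ sin(θ₂−θ₃) / [r₄ sin(θ₄−θ₃)].
Numerator sine = -0.04711; denominator sine = -0.71203.
Result = 0.1029·21.87·(-0.04711) / (0.3478·(-0.71203)) = +0.42799 rad/s; magnitude 0.42799 rad/s.

0.428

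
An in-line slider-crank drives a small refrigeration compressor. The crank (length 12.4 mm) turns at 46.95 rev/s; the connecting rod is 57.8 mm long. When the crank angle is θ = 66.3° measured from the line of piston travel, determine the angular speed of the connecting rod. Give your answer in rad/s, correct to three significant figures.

25.9

ω = 295 rad/s (converted from 46.95 rev/s).
The rod makes angle φ with the slider axis where L sinφ = r sinθ; differentiating, L cosφ·φ̇ = r ω cosθ.
L cosφ = √(L² − r² sin²θ) = 0.056674 m.
|ω_rod| = r ω |cosθ| / √(L² − r² sin²θ) = 0.0124·295·0.40195/0.056674 = 25.943 rad/s.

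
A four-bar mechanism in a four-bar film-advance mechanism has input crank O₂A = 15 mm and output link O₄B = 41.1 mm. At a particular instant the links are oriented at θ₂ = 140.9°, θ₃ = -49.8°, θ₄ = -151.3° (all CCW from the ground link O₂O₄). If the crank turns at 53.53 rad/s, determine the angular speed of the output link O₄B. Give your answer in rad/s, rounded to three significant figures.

ω₂ = 53.53 rad/s
Differentiating the loop-closure r₂e^{iθ₂}+r₃e^{iθ₃}=r₁+r₄e^{iθ₄} gives r₂ω₂e^{iθ₂}+r₃ω₃e^{iθ₃}=r₄ω₄e^{iθ₄}.
Eliminating the other unknown: ω₄ = r₂ω₂ sin(θ₂−θ₃) / [r₄ sin(θ₄−θ₃)].
Numerator sine = -0.18567; denominator sine = -0.97992.
Result = 0.015·53.53·(-0.18567) / (0.0411·(-0.97992)) = +3.7016 rad/s; magnitude 3.7016 rad/s.

3.70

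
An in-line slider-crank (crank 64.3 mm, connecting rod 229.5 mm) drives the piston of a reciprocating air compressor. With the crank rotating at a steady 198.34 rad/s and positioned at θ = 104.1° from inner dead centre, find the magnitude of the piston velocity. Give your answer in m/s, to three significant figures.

ω = 198.3 rad/s
For an in-line slider-crank, x = r cosθ + √(L² − r² sin²θ), so v = −rω sinθ·[1 + r cosθ/√(L² − r² sin²θ)].
With r = 0.0643 m, L = 0.2295 m, θ = 104.1°: √(L² − r² sin²θ) = 0.22086 m.
v = −0.0643·198.3·0.96987·[1 + 0.0643·-0.24362/0.22086] = -11.492 m/s.
|v| = 11.492 m/s.

11.5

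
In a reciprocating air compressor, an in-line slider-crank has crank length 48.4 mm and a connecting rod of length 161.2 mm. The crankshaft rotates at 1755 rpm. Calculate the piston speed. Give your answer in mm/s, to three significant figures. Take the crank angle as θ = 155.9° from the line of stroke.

ω = 2π·1755/60 = 183.8 rad/s
For an in-line slider-crank, x = r cosθ + √(L² − r² sin²θ), so v = −rω sinθ·[1 + r cosθ/√(L² − r² sin²θ)].
With r = 0.0484 m, L = 0.1612 m, θ = 155.9°: √(L² − r² sin²θ) = 0.15998 m.
v = −0.0484·183.8·0.40833·[1 + 0.0484·-0.91283/0.15998] = -2.6291 m/s.
|v| = 2.6291 m/s = 2629.1 mm/s.

2630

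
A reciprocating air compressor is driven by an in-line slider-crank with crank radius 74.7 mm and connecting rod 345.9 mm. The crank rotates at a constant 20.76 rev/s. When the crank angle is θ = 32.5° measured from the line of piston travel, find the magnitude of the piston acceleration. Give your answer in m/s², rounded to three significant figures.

ω = 2π·20.8 = 130.4 rad/s
x(θ) = r cosθ + √(L² − r² sin²θ); with ω constant, a = ω²·d²x/dθ².
d²x/dθ² = −r cosθ − r²(cos2θ)/√u − r⁴ sin²2θ/(4u^{3/2}),  u = L² − r² sin²θ = 0.118036 m².
Substituting r = 0.0747 m, L = 0.3459 m, θ = 32.5°: d²x/dθ² = -0.070023 m.
a = ω²·d²x/dθ² = (130.4)²·(-0.070023) = -1191.4 m/s²;  |a| = 1191.4 m/s².

1190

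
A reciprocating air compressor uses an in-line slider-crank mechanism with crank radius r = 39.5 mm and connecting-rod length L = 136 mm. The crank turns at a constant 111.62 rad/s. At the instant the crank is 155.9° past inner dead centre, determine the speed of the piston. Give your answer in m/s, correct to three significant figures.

ω = 111.6 rad/s
For an in-line slider-crank, x = r cosθ + √(L² − r² sin²θ), so v = −rω sinθ·[1 + r cosθ/√(L² − r² sin²θ)].
With r = 0.0395 m, L = 0.136 m, θ = 155.9°: √(L² − r² sin²θ) = 0.13504 m.
v = −0.0395·111.6·0.40833·[1 + 0.0395·-0.91283/0.13504] = -1.3196 m/s.
|v| = 1.3196 m/s.

1.32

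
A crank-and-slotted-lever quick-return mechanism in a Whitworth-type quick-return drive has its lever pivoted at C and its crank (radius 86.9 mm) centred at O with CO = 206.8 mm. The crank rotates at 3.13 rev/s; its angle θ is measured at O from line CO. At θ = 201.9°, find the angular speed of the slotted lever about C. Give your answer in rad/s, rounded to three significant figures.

10.6

ω = 19.67 rad/s (from 3.13 rev/s).
Crank pin A relative to C: A = (d + r cosθ, r sinθ); lever angle φ = atan2(r sinθ, d + r cosθ).
Differentiating tanφ: φ̇ = rω(d cosθ + r)/(d² + r² + 2dr cosθ).
d² + r² + 2dr cosθ = |CA|² = 0.0169697 m²;  d cosθ + r = -0.10498 m.
|ω_lever| = |0.0869·19.67·-0.10498| / 0.0169697 = 10.572 rad/s.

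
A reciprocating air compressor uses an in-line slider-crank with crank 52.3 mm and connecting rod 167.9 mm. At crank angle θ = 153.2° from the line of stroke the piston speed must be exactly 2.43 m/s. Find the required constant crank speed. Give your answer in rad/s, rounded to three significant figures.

143

For an in-line slider-crank, |v_piston| = rω|sinθ|·[1 + r cosθ/√(L² − r² sin²θ)].
With r = 0.0523 m, L = 0.1679 m, θ = 153.2°: the bracketed kinematic factor |dx/dθ| = 0.016959 m.
ω = v/|dx/dθ| = 2.43/0.016959 = 143.29 rad/s.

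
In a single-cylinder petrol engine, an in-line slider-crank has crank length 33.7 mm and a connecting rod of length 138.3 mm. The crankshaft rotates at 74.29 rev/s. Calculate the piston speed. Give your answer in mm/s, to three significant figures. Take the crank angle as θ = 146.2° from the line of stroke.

6960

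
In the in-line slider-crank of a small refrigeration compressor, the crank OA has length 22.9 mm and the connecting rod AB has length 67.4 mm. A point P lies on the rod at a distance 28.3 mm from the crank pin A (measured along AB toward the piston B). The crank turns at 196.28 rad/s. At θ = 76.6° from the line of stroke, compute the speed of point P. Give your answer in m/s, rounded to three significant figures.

ω = 196.3 rad/s.  Crank-pin speed |V_A| = rω = 4.4948 m/s, perpendicular to OA.
Rod angle: sinφ = −(r/L) sinθ ⇒ φ = -19.300°; ω_rod = −rω cosθ/√(L²−r²sin²θ) = -16.375 rad/s.
V_P = V_A + ω_rod × AP, with AP = 0.0283 m along the rod.
Components: V_Px = −rω sinθ − a·ω_rod·sinφ = -4.5256 m/s;  V_Py = rω cosθ + a·ω_rod·cosφ = +0.60429 m/s.
|V_P| = √(V_Px² + V_Py²) = 4.5658 m/s.

4.57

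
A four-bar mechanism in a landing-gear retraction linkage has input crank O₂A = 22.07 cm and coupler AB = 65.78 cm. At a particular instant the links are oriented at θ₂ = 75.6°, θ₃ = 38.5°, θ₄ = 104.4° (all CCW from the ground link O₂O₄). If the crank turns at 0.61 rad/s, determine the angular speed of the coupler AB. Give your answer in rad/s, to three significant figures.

0.108

ω₂ = 0.61 rad/s
Differentiating the loop-closure r₂e^{iθ₂}+r₃e^{iθ₃}=r₁+r₄e^{iθ₄} gives r₂ω₂e^{iθ₂}+r₃ω₃e^{iθ₃}=r₄ω₄e^{iθ₄}.
Eliminating the other unknown: ω₃ = r₂ω₂ sin(θ₄−θ₂) / [r₃ sin(θ₃−θ₄)].
Numerator sine = +0.48175; denominator sine = -0.91283.
Result = 0.2207·0.61·(+0.48175) / (0.6578·(-0.91283)) = -0.10801 rad/s; magnitude 0.10801 rad/s.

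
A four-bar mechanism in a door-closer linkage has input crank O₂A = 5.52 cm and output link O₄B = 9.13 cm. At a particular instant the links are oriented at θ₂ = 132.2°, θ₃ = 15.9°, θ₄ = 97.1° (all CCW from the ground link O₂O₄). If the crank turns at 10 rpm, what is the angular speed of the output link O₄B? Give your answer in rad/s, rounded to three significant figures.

0.574

ω₂ = 1.047 rad/s (from 10 rpm).
Differentiating the loop-closure r₂e^{iθ₂}+r₃e^{iθ₃}=r₁+r₄e^{iθ₄} gives r₂ω₂e^{iθ₂}+r₃ω₃e^{iθ₃}=r₄ω₄e^{iθ₄}.
Eliminating the other unknown: ω₄ = r₂ω₂ sin(θ₂−θ₃) / [r₄ sin(θ₄−θ₃)].
Numerator sine = +0.89649; denominator sine = +0.98823.
Result = 0.0552·1.047·(+0.89649) / (0.0913·(+0.98823)) = +0.57436 rad/s; magnitude 0.57436 rad/s.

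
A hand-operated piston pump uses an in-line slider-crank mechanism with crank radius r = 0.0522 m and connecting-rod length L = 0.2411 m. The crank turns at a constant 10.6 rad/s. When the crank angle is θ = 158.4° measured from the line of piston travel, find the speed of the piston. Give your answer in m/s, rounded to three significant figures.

0.163

ω = 10.6 rad/s
For an in-line slider-crank, x = r cosθ + √(L² − r² sin²θ), so v = −rω sinθ·[1 + r cosθ/√(L² − r² sin²θ)].
With r = 0.0522 m, L = 0.2411 m, θ = 158.4°: √(L² − r² sin²θ) = 0.24033 m.
v = −0.0522·10.6·0.36812·[1 + 0.0522·-0.92978/0.24033] = -0.16256 m/s.
|v| = 0.16256 m/s.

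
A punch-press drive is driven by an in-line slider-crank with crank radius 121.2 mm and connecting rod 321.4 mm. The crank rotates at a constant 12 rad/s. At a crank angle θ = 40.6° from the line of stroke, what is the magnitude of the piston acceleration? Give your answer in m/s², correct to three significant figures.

14.5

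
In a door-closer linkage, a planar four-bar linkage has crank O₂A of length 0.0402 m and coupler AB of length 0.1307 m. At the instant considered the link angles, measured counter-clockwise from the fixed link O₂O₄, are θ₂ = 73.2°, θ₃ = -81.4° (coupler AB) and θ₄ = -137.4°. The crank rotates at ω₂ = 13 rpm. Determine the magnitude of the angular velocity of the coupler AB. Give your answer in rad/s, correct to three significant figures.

0.257

ω₂ = 1.361 rad/s (from 13 rpm).
Differentiating the loop-closure r₂e^{iθ₂}+r₃e^{iθ₃}=r₁+r₄e^{iθ₄} gives r₂ω₂e^{iθ₂}+r₃ω₃e^{iθ₃}=r₄ω₄e^{iθ₄}.
Eliminating the other unknown: ω₃ = r₂ω₂ sin(θ₄−θ₂) / [r₃ sin(θ₃−θ₄)].
Numerator sine = +0.50904; denominator sine = +0.82904.
Result = 0.0402·1.361·(+0.50904) / (0.1307·(+0.82904)) = +0.2571 rad/s; magnitude 0.2571 rad/s.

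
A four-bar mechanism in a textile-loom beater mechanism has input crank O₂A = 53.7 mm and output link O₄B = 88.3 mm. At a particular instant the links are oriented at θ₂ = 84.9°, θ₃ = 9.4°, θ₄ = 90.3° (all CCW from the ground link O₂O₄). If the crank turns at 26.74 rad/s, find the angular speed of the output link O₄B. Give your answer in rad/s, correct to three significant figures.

15.9

ω₂ = 26.74 rad/s
Differentiating the loop-closure r₂e^{iθ₂}+r₃e^{iθ₃}=r₁+r₄e^{iθ₄} gives r₂ω₂e^{iθ₂}+r₃ω₃e^{iθ₃}=r₄ω₄e^{iθ₄}.
Eliminating the other unknown: ω₄ = r₂ω₂ sin(θ₂−θ₃) / [r₄ sin(θ₄−θ₃)].
Numerator sine = +0.96815; denominator sine = +0.98741.
Result = 0.0537·26.74·(+0.96815) / (0.0883·(+0.98741)) = +15.945 rad/s; magnitude 15.945 rad/s.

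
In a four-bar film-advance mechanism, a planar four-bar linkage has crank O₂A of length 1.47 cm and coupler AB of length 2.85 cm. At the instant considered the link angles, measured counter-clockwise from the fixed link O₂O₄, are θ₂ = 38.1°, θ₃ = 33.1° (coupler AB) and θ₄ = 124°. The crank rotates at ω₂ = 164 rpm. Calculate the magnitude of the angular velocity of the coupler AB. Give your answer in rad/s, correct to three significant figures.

8.84

ω₂ = 17.17 rad/s (from 164 rpm).
Differentiating the loop-closure r₂e^{iθ₂}+r₃e^{iθ₃}=r₁+r₄e^{iθ₄} gives r₂ω₂e^{iθ₂}+r₃ω₃e^{iθ₃}=r₄ω₄e^{iθ₄}.
Eliminating the other unknown: ω₃ = r₂ω₂ sin(θ₄−θ₂) / [r₃ sin(θ₃−θ₄)].
Numerator sine = +0.99744; denominator sine = -0.99988.
Result = 0.0147·17.17·(+0.99744) / (0.0285·(-0.99988)) = -8.8366 rad/s; magnitude 8.8366 rad/s.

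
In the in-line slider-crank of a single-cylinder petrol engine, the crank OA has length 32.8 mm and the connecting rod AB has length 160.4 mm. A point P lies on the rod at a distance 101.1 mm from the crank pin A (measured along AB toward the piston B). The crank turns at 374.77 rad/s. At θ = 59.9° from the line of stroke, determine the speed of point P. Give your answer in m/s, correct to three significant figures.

11.6

ω = 374.8 rad/s.  Crank-pin speed |V_A| = rω = 12.292 m/s, perpendicular to OA.
Rod angle: sinφ = −(r/L) sinθ ⇒ φ = -10.190°; ω_rod = −rω cosθ/√(L²−r²sin²θ) = -39.05 rad/s.
V_P = V_A + ω_rod × AP, with AP = 0.1011 m along the rod.
Components: V_Px = −rω sinθ − a·ω_rod·sinφ = -11.333 m/s;  V_Py = rω cosθ + a·ω_rod·cosφ = +2.2791 m/s.
|V_P| = √(V_Px² + V_Py²) = 11.56 m/s.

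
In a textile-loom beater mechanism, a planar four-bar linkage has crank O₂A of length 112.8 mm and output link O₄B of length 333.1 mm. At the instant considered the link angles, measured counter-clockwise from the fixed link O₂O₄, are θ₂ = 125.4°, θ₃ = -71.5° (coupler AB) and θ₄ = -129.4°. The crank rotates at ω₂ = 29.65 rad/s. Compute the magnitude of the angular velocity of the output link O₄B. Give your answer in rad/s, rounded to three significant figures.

3.45

ω₂ = 29.65 rad/s
Differentiating the loop-closure r₂e^{iθ₂}+r₃e^{iθ₃}=r₁+r₄e^{iθ₄} gives r₂ω₂e^{iθ₂}+r₃ω₃e^{iθ₃}=r₄ω₄e^{iθ₄}.
Eliminating the other unknown: ω₄ = r₂ω₂ sin(θ₂−θ₃) / [r₄ sin(θ₄−θ₃)].
Numerator sine = -0.29070; denominator sine = -0.84712.
Result = 0.1128·29.65·(-0.29070) / (0.3331·(-0.84712)) = +3.4456 rad/s; magnitude 3.4456 rad/s.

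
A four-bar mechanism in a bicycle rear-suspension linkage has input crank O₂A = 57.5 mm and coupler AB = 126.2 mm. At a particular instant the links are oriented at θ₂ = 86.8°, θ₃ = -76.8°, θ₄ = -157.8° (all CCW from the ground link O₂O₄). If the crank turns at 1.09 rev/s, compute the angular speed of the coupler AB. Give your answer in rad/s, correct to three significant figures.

ω₂ = 6.849 rad/s (from 1.09 rev/s).
Differentiating the loop-closure r₂e^{iθ₂}+r₃e^{iθ₃}=r₁+r₄e^{iθ₄} gives r₂ω₂e^{iθ₂}+r₃ω₃e^{iθ₃}=r₄ω₄e^{iθ₄}.
Eliminating the other unknown: ω₃ = r₂ω₂ sin(θ₄−θ₂) / [r₃ sin(θ₃−θ₄)].
Numerator sine = +0.90334; denominator sine = +0.98769.
Result = 0.0575·6.849·(+0.90334) / (0.1262·(+0.98769)) = +2.8539 rad/s; magnitude 2.8539 rad/s.

2.85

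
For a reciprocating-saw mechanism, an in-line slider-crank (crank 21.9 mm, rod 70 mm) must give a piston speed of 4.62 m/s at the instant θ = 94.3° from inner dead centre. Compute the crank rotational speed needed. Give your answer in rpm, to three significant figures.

2070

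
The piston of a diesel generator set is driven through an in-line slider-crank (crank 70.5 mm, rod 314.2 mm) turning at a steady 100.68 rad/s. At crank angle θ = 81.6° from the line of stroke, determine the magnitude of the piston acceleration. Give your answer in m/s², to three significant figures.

52.9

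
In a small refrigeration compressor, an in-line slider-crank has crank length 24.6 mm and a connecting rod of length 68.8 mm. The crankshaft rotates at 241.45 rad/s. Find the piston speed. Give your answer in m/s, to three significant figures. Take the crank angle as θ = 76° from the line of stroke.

6.29

ω = 241.4 rad/s
For an in-line slider-crank, x = r cosθ + √(L² − r² sin²θ), so v = −rω sinθ·[1 + r cosθ/√(L² − r² sin²θ)].
With r = 0.0246 m, L = 0.0688 m, θ = 76°: √(L² − r² sin²θ) = 0.064527 m.
v = −0.0246·241.4·0.97030·[1 + 0.0246·0.24192/0.064527] = -6.2948 m/s.
|v| = 6.2948 m/s.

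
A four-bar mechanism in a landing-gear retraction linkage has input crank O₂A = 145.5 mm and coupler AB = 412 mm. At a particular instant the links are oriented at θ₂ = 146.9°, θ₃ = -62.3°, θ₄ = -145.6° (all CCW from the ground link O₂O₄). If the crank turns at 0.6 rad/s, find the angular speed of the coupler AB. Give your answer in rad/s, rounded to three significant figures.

0.197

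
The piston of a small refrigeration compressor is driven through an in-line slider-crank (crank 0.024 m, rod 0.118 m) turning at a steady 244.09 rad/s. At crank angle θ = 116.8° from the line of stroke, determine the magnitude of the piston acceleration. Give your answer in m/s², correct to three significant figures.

818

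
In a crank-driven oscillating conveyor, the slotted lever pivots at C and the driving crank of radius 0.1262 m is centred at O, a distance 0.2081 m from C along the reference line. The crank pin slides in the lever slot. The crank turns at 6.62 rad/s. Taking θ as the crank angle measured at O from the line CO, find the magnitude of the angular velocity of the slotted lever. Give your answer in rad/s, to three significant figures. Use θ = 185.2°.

9.78

ω = 6.62 rad/s
Crank pin A relative to C: A = (d + r cosθ, r sinθ); lever angle φ = atan2(r sinθ, d + r cosθ).
Differentiating tanφ: φ̇ = rω(d cosθ + r)/(d² + r² + 2dr cosθ).
d² + r² + 2dr cosθ = |CA|² = 0.00692378 m²;  d cosθ + r = -0.081044 m.
|ω_lever| = |0.1262·6.62·-0.081044| / 0.00692378 = 9.779 rad/s.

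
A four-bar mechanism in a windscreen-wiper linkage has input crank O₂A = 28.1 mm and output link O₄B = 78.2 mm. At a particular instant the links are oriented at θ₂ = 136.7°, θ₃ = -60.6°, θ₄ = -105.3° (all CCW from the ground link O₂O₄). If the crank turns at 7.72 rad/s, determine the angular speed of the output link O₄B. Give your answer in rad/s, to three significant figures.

1.17

ω₂ = 7.72 rad/s
Differentiating the loop-closure r₂e^{iθ₂}+r₃e^{iθ₃}=r₁+r₄e^{iθ₄} gives r₂ω₂e^{iθ₂}+r₃ω₃e^{iθ₃}=r₄ω₄e^{iθ₄}.
Eliminating the other unknown: ω₄ = r₂ω₂ sin(θ₂−θ₃) / [r₄ sin(θ₄−θ₃)].
Numerator sine = -0.29737; denominator sine = -0.70339.
Result = 0.0281·7.72·(-0.29737) / (0.0782·(-0.70339)) = +1.1728 rad/s; magnitude 1.1728 rad/s.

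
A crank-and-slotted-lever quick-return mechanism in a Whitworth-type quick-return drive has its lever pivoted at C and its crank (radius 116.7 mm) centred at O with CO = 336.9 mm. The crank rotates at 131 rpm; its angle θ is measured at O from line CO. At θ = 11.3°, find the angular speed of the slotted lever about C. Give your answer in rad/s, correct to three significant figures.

3.50

ω = 13.72 rad/s (from 131 rpm).
Crank pin A relative to C: A = (d + r cosθ, r sinθ); lever angle φ = atan2(r sinθ, d + r cosθ).
Differentiating tanφ: φ̇ = rω(d cosθ + r)/(d² + r² + 2dr cosθ).
d² + r² + 2dr cosθ = |CA|² = 0.204229 m²;  d cosθ + r = +0.44707 m.
|ω_lever| = |0.1167·13.72·+0.44707| / 0.204229 = 3.5045 rad/s.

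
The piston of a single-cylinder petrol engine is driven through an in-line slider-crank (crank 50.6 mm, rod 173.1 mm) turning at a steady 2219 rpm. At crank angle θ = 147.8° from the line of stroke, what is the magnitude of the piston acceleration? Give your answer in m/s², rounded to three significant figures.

ω = 2π·2219/60 = 232.4 rad/s
x(θ) = r cosθ + √(L² − r² sin²θ); with ω constant, a = ω²·d²x/dθ².
d²x/dθ² = −r cosθ − r²(cos2θ)/√u − r⁴ sin²2θ/(4u^{3/2}),  u = L² − r² sin²θ = 0.0292366 m².
Substituting r = 0.0506 m, L = 0.1731 m, θ = 147.8°: d²x/dθ² = +0.036081 m.
a = ω²·d²x/dθ² = (232.4)²·(+0.036081) = +1948.3 m/s²;  |a| = 1948.3 m/s².

1950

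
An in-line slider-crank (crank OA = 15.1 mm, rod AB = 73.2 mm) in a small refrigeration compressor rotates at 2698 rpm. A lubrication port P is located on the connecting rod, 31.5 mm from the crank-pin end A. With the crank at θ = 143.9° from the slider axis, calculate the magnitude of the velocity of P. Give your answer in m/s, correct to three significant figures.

3.05

ω = 282.5 rad/s.  Crank-pin speed |V_A| = rω = 4.2663 m/s, perpendicular to OA.
Rod angle: sinφ = −(r/L) sinθ ⇒ φ = -6.981°; ω_rod = −rω cosθ/√(L²−r²sin²θ) = +47.443 rad/s.
V_P = V_A + ω_rod × AP, with AP = 0.0315 m along the rod.
Components: V_Px = −rω sinθ − a·ω_rod·sinφ = -2.332 m/s;  V_Py = rω cosθ + a·ω_rod·cosφ = -1.9637 m/s.
|V_P| = √(V_Px² + V_Py²) = 3.0487 m/s.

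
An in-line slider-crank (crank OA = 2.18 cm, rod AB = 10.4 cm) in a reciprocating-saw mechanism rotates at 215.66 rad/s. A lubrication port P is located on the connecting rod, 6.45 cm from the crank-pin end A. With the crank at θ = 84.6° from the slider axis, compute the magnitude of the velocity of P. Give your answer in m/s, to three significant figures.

ω = 215.7 rad/s.  Crank-pin speed |V_A| = rω = 4.7014 m/s, perpendicular to OA.
Rod angle: sinφ = −(r/L) sinθ ⇒ φ = -12.045°; ω_rod = −rω cosθ/√(L²−r²sin²θ) = -4.35 rad/s.
V_P = V_A + ω_rod × AP, with AP = 0.0645 m along the rod.
Components: V_Px = −rω sinθ − a·ω_rod·sinφ = -4.7391 m/s;  V_Py = rω cosθ + a·ω_rod·cosφ = +0.16804 m/s.
|V_P| = √(V_Px² + V_Py²) = 4.7421 m/s.

4.74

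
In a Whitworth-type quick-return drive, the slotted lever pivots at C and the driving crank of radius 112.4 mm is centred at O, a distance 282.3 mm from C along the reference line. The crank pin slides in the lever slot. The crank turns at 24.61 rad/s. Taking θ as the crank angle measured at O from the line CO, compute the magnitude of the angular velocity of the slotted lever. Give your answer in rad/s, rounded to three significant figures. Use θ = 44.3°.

6.31

ω = 24.61 rad/s
Crank pin A relative to C: A = (d + r cosθ, r sinθ); lever angle φ = atan2(r sinθ, d + r cosθ).
Differentiating tanφ: φ̇ = rω(d cosθ + r)/(d² + r² + 2dr cosθ).
d² + r² + 2dr cosθ = |CA|² = 0.137746 m²;  d cosθ + r = +0.31444 m.
|ω_lever| = |0.1124·24.61·+0.31444| / 0.137746 = 6.3145 rad/s.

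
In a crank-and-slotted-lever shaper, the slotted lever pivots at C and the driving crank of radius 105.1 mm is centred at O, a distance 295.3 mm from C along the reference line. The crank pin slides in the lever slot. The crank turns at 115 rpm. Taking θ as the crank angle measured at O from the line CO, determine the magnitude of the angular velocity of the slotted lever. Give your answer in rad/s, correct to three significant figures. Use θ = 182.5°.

ω = 12.04 rad/s (from 115 rpm).
Crank pin A relative to C: A = (d + r cosθ, r sinθ); lever angle φ = atan2(r sinθ, d + r cosθ).
Differentiating tanφ: φ̇ = rω(d cosθ + r)/(d² + r² + 2dr cosθ).
d² + r² + 2dr cosθ = |CA|² = 0.0362351 m²;  d cosθ + r = -0.18992 m.
|ω_lever| = |0.1051·12.04·-0.18992| / 0.0362351 = 6.6339 rad/s.

6.63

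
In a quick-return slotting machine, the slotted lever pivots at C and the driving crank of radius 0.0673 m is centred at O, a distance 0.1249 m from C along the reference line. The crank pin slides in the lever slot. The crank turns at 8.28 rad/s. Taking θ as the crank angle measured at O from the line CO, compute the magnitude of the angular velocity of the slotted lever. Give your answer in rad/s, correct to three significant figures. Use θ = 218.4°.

2.45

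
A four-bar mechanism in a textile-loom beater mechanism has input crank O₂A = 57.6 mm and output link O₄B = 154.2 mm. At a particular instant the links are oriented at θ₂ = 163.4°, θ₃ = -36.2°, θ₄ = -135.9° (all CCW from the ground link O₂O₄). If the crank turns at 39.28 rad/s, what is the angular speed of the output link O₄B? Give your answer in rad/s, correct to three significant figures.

4.99

ω₂ = 39.28 rad/s
Differentiating the loop-closure r₂e^{iθ₂}+r₃e^{iθ₃}=r₁+r₄e^{iθ₄} gives r₂ω₂e^{iθ₂}+r₃ω₃e^{iθ₃}=r₄ω₄e^{iθ₄}.
Eliminating the other unknown: ω₄ = r₂ω₂ sin(θ₂−θ₃) / [r₄ sin(θ₄−θ₃)].
Numerator sine = -0.33545; denominator sine = -0.98570.
Result = 0.0576·39.28·(-0.33545) / (0.1542·(-0.98570)) = +4.9934 rad/s; magnitude 4.9934 rad/s.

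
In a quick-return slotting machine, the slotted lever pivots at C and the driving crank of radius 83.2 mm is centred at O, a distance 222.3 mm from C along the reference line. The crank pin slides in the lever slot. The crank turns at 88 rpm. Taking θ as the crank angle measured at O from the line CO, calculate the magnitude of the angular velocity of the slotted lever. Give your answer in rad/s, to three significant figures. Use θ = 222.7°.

2.11

ω = 9.215 rad/s (from 88 rpm).
Crank pin A relative to C: A = (d + r cosθ, r sinθ); lever angle φ = atan2(r sinθ, d + r cosθ).
Differentiating tanφ: φ̇ = rω(d cosθ + r)/(d² + r² + 2dr cosθ).
d² + r² + 2dr cosθ = |CA|² = 0.0291545 m²;  d cosθ + r = -0.080172 m.
|ω_lever| = |0.0832·9.215·-0.080172| / 0.0291545 = 2.1084 rad/s.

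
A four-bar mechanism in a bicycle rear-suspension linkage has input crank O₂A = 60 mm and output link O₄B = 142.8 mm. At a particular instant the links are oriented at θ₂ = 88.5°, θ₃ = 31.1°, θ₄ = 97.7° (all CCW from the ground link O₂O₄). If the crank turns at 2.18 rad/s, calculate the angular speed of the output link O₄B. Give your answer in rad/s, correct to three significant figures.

ω₂ = 2.18 rad/s
Differentiating the loop-closure r₂e^{iθ₂}+r₃e^{iθ₃}=r₁+r₄e^{iθ₄} gives r₂ω₂e^{iθ₂}+r₃ω₃e^{iθ₃}=r₄ω₄e^{iθ₄}.
Eliminating the other unknown: ω₄ = r₂ω₂ sin(θ₂−θ₃) / [r₄ sin(θ₄−θ₃)].
Numerator sine = +0.84245; denominator sine = +0.91775.
Result = 0.06·2.18·(+0.84245) / (0.1428·(+0.91775)) = +0.84081 rad/s; magnitude 0.84081 rad/s.

0.841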